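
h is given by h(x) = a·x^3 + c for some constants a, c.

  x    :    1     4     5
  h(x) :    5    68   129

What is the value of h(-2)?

-4

From h(1) = 5 and h(4) = 68: 1a + c = 5 and 64a + c = 68.
Subtracting: 63a = 63, so a = 1; then c = 5 − 1·1 = 4.
So h(x) = 1x³ + 4, and h(-2) = -4.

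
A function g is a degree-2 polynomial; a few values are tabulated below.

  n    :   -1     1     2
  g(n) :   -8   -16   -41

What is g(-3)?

-56

Write g(n) = an² + bn + c; the 3 given values yield a linear system in the 3 coefficients.
Solving, g(n) = -7n² - 4n - 5.
Then g(-3) = -56.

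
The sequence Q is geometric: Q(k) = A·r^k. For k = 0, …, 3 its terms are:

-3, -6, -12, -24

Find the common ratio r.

Consecutive ratio: -6/(-3) = 2, and -12/(-6) = 2, so r = 2.
Then A·2^0 = -3 gives A = -3, and Q(k) = -3·2^k.

2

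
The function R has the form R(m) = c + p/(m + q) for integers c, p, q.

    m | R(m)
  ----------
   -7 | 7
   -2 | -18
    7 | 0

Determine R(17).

(R(m) − c)(m + q) = p for each data point; the three points give a linear system in c and q, then p follows.
Solving: c = 2, q = 3, p = -20, so R(m) = 2 − 20/(m + 3).
Then R(17) = 2 − 20/20 = 1.

1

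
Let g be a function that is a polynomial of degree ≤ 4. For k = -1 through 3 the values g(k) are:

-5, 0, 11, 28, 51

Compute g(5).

First differences: 5, 11, 17, 23. Second differences: 6, 6, 6.
Level-2 differences are constant, so g has degree 2.
Fitting a degree-2 polynomial gives g(k) = 3k² + 8k.
Then g(5) = 115.

115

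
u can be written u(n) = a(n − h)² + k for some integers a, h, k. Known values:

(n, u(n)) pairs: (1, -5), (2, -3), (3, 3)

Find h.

1

First differences 2, 6; second difference 4 = 2a, so a = 2.
Expanding, the n-coefficient is −2ah = -4h; matching it to the data gives h = 1, and then k = -5.
So u(n) = 2(n − 1)² − 5.
Hence h = 1.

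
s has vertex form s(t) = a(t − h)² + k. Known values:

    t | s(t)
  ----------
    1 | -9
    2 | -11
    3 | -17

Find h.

First differences -2, -6; second difference -4 = 2a, so a = -2.
Expanding, the t-coefficient is −2ah = 4h; matching it to the data gives h = 1, and then k = -9.
So s(t) = -2(t − 1)² − 9.
Hence h = 1.

1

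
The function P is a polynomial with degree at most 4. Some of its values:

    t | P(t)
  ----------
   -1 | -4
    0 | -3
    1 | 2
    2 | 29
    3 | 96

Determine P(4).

221

First differences: 1, 5, 27, 67. Second differences: 4, 22, 40. Third differences: 18, 18.
Level-3 differences are constant, so P has degree 3.
Extending the table by one column gives the next first difference 125, so P(4) = 96 + 125 = 221.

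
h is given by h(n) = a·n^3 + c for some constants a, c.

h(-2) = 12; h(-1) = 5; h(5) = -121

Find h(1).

From h(-2) = 12 and h(-1) = 5: -8a + c = 12 and -1a + c = 5.
Subtracting: 7a = -7, so a = -1; then c = 12 − (-1)·(-8) = 4.
So h(n) = -1n³ + 4, and h(1) = 3.

3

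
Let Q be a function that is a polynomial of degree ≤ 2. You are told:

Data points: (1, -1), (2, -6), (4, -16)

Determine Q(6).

-26

Write Q(t) = at² + bt + c; the 3 given values yield a linear system in the 3 coefficients.
Solving, the leading coefficient vanishes, and Q(t) = -5t + 4.
Then Q(6) = -26.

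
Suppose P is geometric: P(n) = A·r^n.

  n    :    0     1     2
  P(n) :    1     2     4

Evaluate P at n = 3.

8

Consecutive ratio: 2/1 = 2, and 4/2 = 2, so r = 2.
Then A·2^0 = 1 gives A = 1, and P(n) = 1·2^n.
P(3) = 1·2^3 = 8.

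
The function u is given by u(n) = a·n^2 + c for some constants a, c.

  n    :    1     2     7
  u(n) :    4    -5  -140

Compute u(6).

-101

From u(1) = 4 and u(2) = -5: 1a + c = 4 and 4a + c = -5.
Subtracting: 3a = -9, so a = -3; then c = 4 − (-3)·1 = 7.
So u(n) = -3n² + 7, and u(6) = -101.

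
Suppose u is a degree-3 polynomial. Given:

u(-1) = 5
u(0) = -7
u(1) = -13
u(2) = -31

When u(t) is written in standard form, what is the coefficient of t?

Write u(t) = at³ + bt² + ct + d; the 4 given values yield a linear system in the 4 coefficients.
Solving, u(t) = -3t³ + 3t² - 6t - 7.
The coefficient of t is -6.

-6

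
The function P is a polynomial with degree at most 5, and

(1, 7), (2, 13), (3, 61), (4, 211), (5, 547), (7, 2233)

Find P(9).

Write P(t) = at^5 + bt^4 + ct³ + dt² + et + p; the 6 given values yield a linear system in the 6 coefficients.
Solving, the leading coefficient vanishes, and P(t) = t^4 - 4t² + 3t + 7.
Then P(9) = 6271.

6271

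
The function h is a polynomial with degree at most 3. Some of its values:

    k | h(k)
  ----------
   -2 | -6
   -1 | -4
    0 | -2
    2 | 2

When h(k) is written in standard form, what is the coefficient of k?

Write h(k) = ak³ + bk² + ck + d; the 4 given values yield a linear system in the 4 coefficients.
Solving, the top 2 coefficients vanish, and h(k) = 2k - 2.
The coefficient of k is 2.

2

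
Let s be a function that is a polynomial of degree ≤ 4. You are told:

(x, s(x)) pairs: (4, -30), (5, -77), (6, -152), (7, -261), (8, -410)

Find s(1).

3

First differences: -47, -75, -109, -149. Second differences: -28, -34, -40. Third differences: -6, -6.
Level-3 differences are constant, so s has degree 3.
Fitting a degree-3 polynomial gives s(x) = -x³ + x² + 5x - 2.
Then s(1) = 3.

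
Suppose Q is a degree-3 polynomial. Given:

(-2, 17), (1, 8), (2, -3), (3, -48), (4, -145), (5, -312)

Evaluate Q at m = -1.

Write Q(m) = am³ + bm² + cm + d; the 6 given values yield a linear system in the 4 coefficients.
Solving, Q(m) = -3m³ + m² + 7m + 3.
Then Q(-1) = 0.

0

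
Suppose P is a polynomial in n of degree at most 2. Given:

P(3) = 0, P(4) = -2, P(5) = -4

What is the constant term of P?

6

First differences: -2, -2.
Level-1 differences are constant, so P has degree 1.
Fitting a degree-1 polynomial gives P(n) = -2n + 6.
The constant term is P(0) = 6.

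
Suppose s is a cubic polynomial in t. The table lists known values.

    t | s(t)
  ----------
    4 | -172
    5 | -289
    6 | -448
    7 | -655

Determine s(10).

Write s(t) = at³ + bt² + ct + d; the 4 given values yield a linear system in the 4 coefficients.
Solving, s(t) = -t³ - 6t² - 2t - 4.
Then s(10) = -1624.

-1624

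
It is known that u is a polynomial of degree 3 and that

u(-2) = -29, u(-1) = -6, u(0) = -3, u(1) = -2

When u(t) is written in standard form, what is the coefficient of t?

Write u(t) = at³ + bt² + ct + d; the 4 given values yield a linear system in the 4 coefficients.
Solving, u(t) = 3t³ - t² - t - 3.
The coefficient of t is -1.

-1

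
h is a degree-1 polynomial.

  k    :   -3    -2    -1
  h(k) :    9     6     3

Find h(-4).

Write h(k) = ak + b; the 3 given values yield a linear system in the 2 coefficients.
Solving, h(k) = -3k.
Then h(-4) = 12.

12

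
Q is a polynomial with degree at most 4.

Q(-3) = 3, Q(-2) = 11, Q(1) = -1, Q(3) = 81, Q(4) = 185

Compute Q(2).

Write Q(n) = an^4 + bn³ + cn² + dn + e; the 5 given values yield a linear system in the 5 coefficients.
Solving, the leading coefficient vanishes, and Q(n) = 2n³ + 5n² - 5n - 3.
Then Q(2) = 23.

23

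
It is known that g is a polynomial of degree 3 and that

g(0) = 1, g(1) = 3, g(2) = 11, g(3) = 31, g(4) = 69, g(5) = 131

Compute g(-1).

-1

First differences: 2, 8, 20, 38, 62. Second differences: 6, 12, 18, 24. Third differences: 6, 6, 6.
Level-3 differences are constant, so g has degree 3.
Fitting a degree-3 polynomial gives g(m) = m³ + m + 1.
Then g(-1) = -1.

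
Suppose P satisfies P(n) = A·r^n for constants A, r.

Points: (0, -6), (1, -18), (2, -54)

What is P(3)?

-162

Consecutive ratio: -18/(-6) = 3, and -54/(-18) = 3, so r = 3.
Then A·3^0 = -6 gives A = -6, and P(n) = -6·3^n.
P(3) = -6·3^3 = -162.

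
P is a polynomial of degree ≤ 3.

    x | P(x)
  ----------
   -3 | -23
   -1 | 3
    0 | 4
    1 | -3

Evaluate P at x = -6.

-122

Write P(x) = ax³ + bx² + cx + d; the 4 given values yield a linear system in the 4 coefficients.
Solving, the leading coefficient vanishes, and P(x) = -4x² - 3x + 4.
Then P(-6) = -122.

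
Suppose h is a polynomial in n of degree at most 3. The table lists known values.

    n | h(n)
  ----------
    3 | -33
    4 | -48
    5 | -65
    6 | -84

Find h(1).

First differences: -15, -17, -19. Second differences: -2, -2.
Level-2 differences are constant, so h has degree 2.
Fitting a degree-2 polynomial gives h(n) = -n² - 8n.
Then h(1) = -9.

-9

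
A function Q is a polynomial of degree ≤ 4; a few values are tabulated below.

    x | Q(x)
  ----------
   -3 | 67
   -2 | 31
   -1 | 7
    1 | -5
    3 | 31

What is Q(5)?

Write Q(x) = ax^4 + bx³ + cx² + dx + e; the 5 given values yield a linear system in the 5 coefficients.
Solving, the top 2 coefficients vanish, and Q(x) = 6x² - 6x - 5.
Then Q(5) = 115.

115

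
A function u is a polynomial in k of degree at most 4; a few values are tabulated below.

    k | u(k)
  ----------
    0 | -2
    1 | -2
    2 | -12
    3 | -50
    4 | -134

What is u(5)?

-282

First differences: 0, -10, -38, -84. Second differences: -10, -28, -46. Third differences: -18, -18.
Level-3 differences are constant, so u has degree 3.
Fitting a degree-3 polynomial gives u(k) = -3k³ + 4k² - k - 2.
Then u(5) = -282.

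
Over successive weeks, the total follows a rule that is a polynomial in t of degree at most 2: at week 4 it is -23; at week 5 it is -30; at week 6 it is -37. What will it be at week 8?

Write the value at t as s(t).
First differences: -7, -7.
Level-1 differences are constant, so s has degree 1.
Fitting a degree-1 polynomial gives s(t) = -7t + 5.
Then s(8) = -51.

-51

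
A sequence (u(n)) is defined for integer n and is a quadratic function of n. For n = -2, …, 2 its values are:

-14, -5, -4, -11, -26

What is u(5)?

-119

First differences: 9, 1, -7, -15. Second differences: -8, -8, -8.
Level-2 differences are constant, so u has degree 2.
Fitting a degree-2 polynomial gives u(n) = -4n² - 3n - 4.
Then u(5) = -119.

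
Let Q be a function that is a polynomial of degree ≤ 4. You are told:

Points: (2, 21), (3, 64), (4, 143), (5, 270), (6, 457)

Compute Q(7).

First differences: 43, 79, 127, 187. Second differences: 36, 48, 60. Third differences: 12, 12.
Level-3 differences are constant, so Q has degree 3.
Extending the table by one column gives the next first difference 259, so Q(7) = 457 + 259 = 716.

716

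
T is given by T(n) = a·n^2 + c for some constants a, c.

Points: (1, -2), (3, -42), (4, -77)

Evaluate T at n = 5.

-122

From T(1) = -2 and T(3) = -42: 1a + c = -2 and 9a + c = -42.
Subtracting: 8a = -40, so a = -5; then c = -2 − (-5)·1 = 3.
So T(n) = -5n² + 3, and T(5) = -122.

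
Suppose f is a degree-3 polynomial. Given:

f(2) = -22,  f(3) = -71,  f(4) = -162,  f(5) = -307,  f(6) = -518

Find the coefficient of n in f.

4

Write f(n) = an³ + bn² + cn + d; the 5 given values yield a linear system in the 4 coefficients.
Solving, f(n) = -2n³ - 3n² + 4n - 2.
The coefficient of n is 4.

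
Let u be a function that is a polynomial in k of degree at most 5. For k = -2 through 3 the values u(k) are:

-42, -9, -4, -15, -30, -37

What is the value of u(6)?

110

First differences: 33, 5, -11, -15, -7. Second differences: -28, -16, -4, 8. Third differences: 12, 12, 12.
Level-3 differences are constant, so u has degree 3.
Fitting a degree-3 polynomial gives u(k) = 2k³ - 8k² - 5k - 4.
Then u(6) = 110.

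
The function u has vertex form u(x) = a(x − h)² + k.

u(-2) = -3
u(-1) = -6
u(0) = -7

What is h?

First differences -3, -1; second difference 2 = 2a, so a = 1.
Expanding, the x-coefficient is −2ah = -2h; matching it to the data gives h = 0, and then k = -7.
So u(x) = 1(x + 0)² − 7.
Hence h = 0.

0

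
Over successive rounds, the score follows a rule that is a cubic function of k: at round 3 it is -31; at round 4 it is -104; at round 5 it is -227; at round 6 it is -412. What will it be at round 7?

-671

Write the value at k as T(k).
Write T(k) = ak³ + bk² + ck + d; the 4 given values yield a linear system in the 4 coefficients.
Solving, T(k) = -2k³ - k² + 8k + 8.
Then T(7) = -671.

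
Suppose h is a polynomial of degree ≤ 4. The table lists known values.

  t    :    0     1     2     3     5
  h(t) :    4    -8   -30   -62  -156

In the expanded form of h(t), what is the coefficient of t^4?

Write h(t) = at^4 + bt³ + ct² + dt + e; the 5 given values yield a linear system in the 5 coefficients.
Solving, the top 2 coefficients vanish, and h(t) = -5t² - 7t + 4.
The coefficient of t^4 is 0.

0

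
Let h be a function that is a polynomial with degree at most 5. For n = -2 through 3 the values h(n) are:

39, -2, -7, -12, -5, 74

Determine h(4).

First differences: -41, -5, -5, 7, 79. Second differences: 36, 0, 12, 72. Third differences: -36, 12, 60. Fourth differences: 48, 48.
Level-4 differences are constant, so h has degree 4.
Extending the table by one column gives the next first difference 259, so h(4) = 74 + 259 = 333.

333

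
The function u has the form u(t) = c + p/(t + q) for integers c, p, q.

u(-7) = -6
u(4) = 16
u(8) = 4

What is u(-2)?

(u(t) − c)(t + q) = p for each data point; the three points give a linear system in c and q, then p follows.
Solving: c = -2, q = -2, p = 36, so u(t) = -2 + 36/(t − 2).
Then u(-2) = -2 + 36/(-4) = -11.

-11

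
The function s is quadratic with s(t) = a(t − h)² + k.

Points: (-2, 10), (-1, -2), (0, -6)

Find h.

0

First differences -12, -4; second difference 8 = 2a, so a = 4.
Expanding, the t-coefficient is −2ah = -8h; matching it to the data gives h = 0, and then k = -6.
So s(t) = 4(t + 0)² − 6.
Hence h = 0.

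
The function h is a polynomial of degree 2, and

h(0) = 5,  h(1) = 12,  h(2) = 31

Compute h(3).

Write h(n) = an² + bn + c; the 3 given values yield a linear system in the 3 coefficients.
Solving, h(n) = 6n² + n + 5.
Then h(3) = 62.

62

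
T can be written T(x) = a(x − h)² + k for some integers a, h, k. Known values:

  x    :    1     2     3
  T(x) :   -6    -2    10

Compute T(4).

30

First differences 4, 12; second difference 8 = 2a, so a = 4.
Expanding, the x-coefficient is −2ah = -8h; matching it to the data gives h = 1, and then k = -6.
So T(x) = 4(x − 1)² − 6.
T(4) = 4·3² − 6 = 30.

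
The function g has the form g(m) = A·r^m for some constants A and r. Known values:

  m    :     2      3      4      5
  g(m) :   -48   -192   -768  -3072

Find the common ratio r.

4

Consecutive ratio: -192/(-48) = 4, and -768/(-192) = 4, so r = 4.
Then A·4^2 = -48 gives A = -3, and g(m) = -3·4^m.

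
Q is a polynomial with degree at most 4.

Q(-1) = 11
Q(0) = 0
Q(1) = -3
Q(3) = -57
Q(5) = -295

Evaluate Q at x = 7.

Write Q(x) = ax^4 + bx³ + cx² + dx + e; the 5 given values yield a linear system in the 5 coefficients.
Solving, the leading coefficient vanishes, and Q(x) = -3x³ + 4x² - 4x.
Then Q(7) = -861.

-861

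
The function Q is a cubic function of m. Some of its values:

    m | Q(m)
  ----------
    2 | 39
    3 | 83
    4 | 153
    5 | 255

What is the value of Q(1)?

15

Write Q(m) = am³ + bm² + cm + d; the 4 given values yield a linear system in the 4 coefficients.
Solving, Q(m) = m³ + 4m² + 5m + 5.
Then Q(1) = 15.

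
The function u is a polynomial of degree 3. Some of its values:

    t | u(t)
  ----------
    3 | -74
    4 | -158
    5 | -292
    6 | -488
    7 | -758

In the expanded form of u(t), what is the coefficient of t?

First differences: -84, -134, -196, -270. Second differences: -50, -62, -74. Third differences: -12, -12.
Level-3 differences are constant, so u has degree 3.
Fitting a degree-3 polynomial gives u(t) = -2t³ - t² - 3t - 2.
The coefficient of t is -3.

-3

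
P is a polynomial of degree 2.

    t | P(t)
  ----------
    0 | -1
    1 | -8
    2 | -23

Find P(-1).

-2

Write P(t) = at² + bt + c; the 3 given values yield a linear system in the 3 coefficients.
Solving, P(t) = -4t² - 3t - 1.
Then P(-1) = -2.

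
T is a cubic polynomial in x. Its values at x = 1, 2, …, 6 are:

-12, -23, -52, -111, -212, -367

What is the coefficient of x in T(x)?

-6

First differences: -11, -29, -59, -101, -155. Second differences: -18, -30, -42, -54. Third differences: -12, -12, -12.
Level-3 differences are constant, so T has degree 3.
Fitting a degree-3 polynomial gives T(x) = -2x³ + 3x² - 6x - 7.
The coefficient of x is -6.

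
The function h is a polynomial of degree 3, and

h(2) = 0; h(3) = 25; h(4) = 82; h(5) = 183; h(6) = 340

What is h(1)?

First differences: 25, 57, 101, 157. Second differences: 32, 44, 56. Third differences: 12, 12.
Level-3 differences are constant, so h has degree 3.
Fitting a degree-3 polynomial gives h(n) = 2n³ - 2n² - 3n - 2.
Then h(1) = -5.

-5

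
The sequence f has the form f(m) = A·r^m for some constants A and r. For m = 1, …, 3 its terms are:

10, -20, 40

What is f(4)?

Consecutive ratio: -20/10 = -2, and 40/(-20) = -2, so r = -2.
Then A·(-2)^1 = 10 gives A = -5, and f(m) = -5·(-2)^m.
f(4) = -5·(-2)^4 = -80.

-80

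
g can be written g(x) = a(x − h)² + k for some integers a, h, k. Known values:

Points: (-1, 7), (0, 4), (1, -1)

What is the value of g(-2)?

8

First differences -3, -5; second difference -2 = 2a, so a = -1.
Expanding, the x-coefficient is −2ah = 2h; matching it to the data gives h = -2, and then k = 8.
So g(x) = -1(x + 2)² + 8.
g(-2) = -1·0² + 8 = 8.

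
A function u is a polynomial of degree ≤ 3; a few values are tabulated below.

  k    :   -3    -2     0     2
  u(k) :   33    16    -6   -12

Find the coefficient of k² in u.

2

Write u(k) = ak³ + bk² + ck + d; the 4 given values yield a linear system in the 4 coefficients.
Solving, the leading coefficient vanishes, and u(k) = 2k² - 7k - 6.
The coefficient of k² is 2.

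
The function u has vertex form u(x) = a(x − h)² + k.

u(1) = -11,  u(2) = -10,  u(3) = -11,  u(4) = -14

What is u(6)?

First differences 1, -1, -3; second difference -2 = 2a, so a = -1.
Expanding, the x-coefficient is −2ah = 2h; matching it to the data gives h = 2, and then k = -10.
So u(x) = -1(x − 2)² − 10.
u(6) = -1·4² − 10 = -26.

-26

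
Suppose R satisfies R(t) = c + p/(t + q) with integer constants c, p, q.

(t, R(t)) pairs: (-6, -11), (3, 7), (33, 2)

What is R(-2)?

37

(R(t) − c)(t + q) = p for each data point; the three points give a linear system in c and q, then p follows.
Solving: c = 1, q = 3, p = 36, so R(t) = 1 + 36/(t + 3).
Then R(-2) = 1 + 36/1 = 37.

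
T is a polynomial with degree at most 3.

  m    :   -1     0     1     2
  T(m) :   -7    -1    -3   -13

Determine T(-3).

First differences: 6, -2, -10. Second differences: -8, -8.
Level-2 differences are constant, so T has degree 2.
Fitting a degree-2 polynomial gives T(m) = -4m² + 2m - 1.
Then T(-3) = -43.

-43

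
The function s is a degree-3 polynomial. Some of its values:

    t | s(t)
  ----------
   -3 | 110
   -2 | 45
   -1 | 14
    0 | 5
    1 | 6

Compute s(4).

Write s(t) = at³ + bt² + ct + d; the 5 given values yield a linear system in the 4 coefficients.
Solving, s(t) = -2t³ + 5t² - 2t + 5.
Then s(4) = -51.

-51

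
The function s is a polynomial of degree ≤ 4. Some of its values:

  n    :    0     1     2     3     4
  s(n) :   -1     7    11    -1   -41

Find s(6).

-253

Write s(n) = an^4 + bn³ + cn² + dn + e; the 5 given values yield a linear system in the 5 coefficients.
Solving, the leading coefficient vanishes, and s(n) = -2n³ + 4n² + 6n - 1.
Then s(6) = -253.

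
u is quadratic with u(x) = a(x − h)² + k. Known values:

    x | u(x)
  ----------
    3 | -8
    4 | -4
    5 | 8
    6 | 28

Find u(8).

First differences 4, 12, 20; second difference 8 = 2a, so a = 4.
Expanding, the x-coefficient is −2ah = -8h; matching it to the data gives h = 3, and then k = -8.
So u(x) = 4(x − 3)² − 8.
u(8) = 4·5² − 8 = 92.

92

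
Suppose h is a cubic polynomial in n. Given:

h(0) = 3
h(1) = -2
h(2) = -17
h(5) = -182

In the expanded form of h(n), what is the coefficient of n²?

Write h(n) = an³ + bn² + cn + d; the 4 given values yield a linear system in the 4 coefficients.
Solving, h(n) = -n³ - 2n² - 2n + 3.
The coefficient of n² is -2.

-2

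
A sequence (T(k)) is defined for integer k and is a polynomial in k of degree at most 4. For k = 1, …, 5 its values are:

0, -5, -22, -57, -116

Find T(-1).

-2

First differences: -5, -17, -35, -59. Second differences: -12, -18, -24. Third differences: -6, -6.
Level-3 differences are constant, so T has degree 3.
Fitting a degree-3 polynomial gives T(k) = -k³ + 2k - 1.
Then T(-1) = -2.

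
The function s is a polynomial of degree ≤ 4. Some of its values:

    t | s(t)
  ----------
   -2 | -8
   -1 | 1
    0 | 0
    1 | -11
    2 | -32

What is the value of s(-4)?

-56

First differences: 9, -1, -11, -21. Second differences: -10, -10, -10.
Level-2 differences are constant, so s has degree 2.
Fitting a degree-2 polynomial gives s(t) = -5t² - 6t.
Then s(-4) = -56.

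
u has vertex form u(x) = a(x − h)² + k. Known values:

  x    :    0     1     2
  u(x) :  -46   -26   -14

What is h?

3

First differences 20, 12; second difference -8 = 2a, so a = -4.
Expanding, the x-coefficient is −2ah = 8h; matching it to the data gives h = 3, and then k = -10.
So u(x) = -4(x − 3)² − 10.
Hence h = 3.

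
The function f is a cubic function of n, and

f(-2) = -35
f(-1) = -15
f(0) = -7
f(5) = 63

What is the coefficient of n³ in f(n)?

Write f(n) = an³ + bn² + cn + d; the 4 given values yield a linear system in the 4 coefficients.
Solving, f(n) = n³ - 3n² + 4n - 7.
The coefficient of n³ is 1.

1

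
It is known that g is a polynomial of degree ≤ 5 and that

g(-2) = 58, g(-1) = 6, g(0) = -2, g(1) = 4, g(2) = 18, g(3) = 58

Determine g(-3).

208

First differences: -52, -8, 6, 14, 40. Second differences: 44, 14, 8, 26. Third differences: -30, -6, 18. Fourth differences: 24, 24.
Level-4 differences are constant, so g has degree 4.
Fitting a degree-4 polynomial gives g(m) = m^4 - 3m³ + 6m² + 2m - 2.
Then g(-3) = 208.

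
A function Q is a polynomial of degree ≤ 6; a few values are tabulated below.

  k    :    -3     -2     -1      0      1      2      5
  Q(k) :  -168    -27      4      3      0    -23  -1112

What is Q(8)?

-7637

Write Q(k) = ak^6 + bk^5 + ck^4 + dk³ + ek² + pk + q; the 7 given values yield a linear system in the 7 coefficients.
Solving, the top 2 coefficients vanish, and Q(k) = -2k^4 + k³ + k² - 3k + 3.
Then Q(8) = -7637.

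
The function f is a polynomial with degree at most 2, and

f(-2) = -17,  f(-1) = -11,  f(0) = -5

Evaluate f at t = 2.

7

Write f(t) = at² + bt + c; the 3 given values yield a linear system in the 3 coefficients.
Solving, the leading coefficient vanishes, and f(t) = 6t - 5.
Then f(2) = 7.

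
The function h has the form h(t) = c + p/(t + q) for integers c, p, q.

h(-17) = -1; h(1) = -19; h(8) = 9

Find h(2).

(h(t) − c)(t + q) = p for each data point; the three points give a linear system in c and q, then p follows.
Solving: c = 1, q = -3, p = 40, so h(t) = 1 + 40/(t − 3).
Then h(2) = 1 + 40/(-1) = -39.

-39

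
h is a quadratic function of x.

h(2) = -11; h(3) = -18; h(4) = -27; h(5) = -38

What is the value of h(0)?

First differences: -7, -9, -11. Second differences: -2, -2.
Level-2 differences are constant, so h has degree 2.
Fitting a degree-2 polynomial gives h(x) = -x² - 2x - 3.
Then h(0) = -3.

-3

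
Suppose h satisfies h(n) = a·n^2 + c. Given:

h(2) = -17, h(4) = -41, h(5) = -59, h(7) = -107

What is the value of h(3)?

-27

From h(2) = -17 and h(4) = -41: 4a + c = -17 and 16a + c = -41.
Subtracting: 12a = -24, so a = -2; then c = -17 − (-2)·4 = -9.
So h(n) = -2n² − 9, and h(3) = -27.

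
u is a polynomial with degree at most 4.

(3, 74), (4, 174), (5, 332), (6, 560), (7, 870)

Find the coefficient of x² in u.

5

First differences: 100, 158, 228, 310. Second differences: 58, 70, 82. Third differences: 12, 12.
Level-3 differences are constant, so u has degree 3.
Fitting a degree-3 polynomial gives u(x) = 2x³ + 5x² - 9x + 2.
The coefficient of x² is 5.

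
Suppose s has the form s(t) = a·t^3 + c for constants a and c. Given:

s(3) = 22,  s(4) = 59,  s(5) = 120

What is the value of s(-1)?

From s(3) = 22 and s(4) = 59: 27a + c = 22 and 64a + c = 59.
Subtracting: 37a = 37, so a = 1; then c = 22 − 1·27 = -5.
So s(t) = 1t³ − 5, and s(-1) = -6.

-6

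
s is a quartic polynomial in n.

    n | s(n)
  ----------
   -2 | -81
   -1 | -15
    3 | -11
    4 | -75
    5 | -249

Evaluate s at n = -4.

Write s(n) = an^4 + bn³ + cn² + dn + e; the 5 given values yield a linear system in the 5 coefficients.
Solving, s(n) = -n^4 + 4n³ - 6n² + 5n + 1.
Then s(-4) = -627.

-627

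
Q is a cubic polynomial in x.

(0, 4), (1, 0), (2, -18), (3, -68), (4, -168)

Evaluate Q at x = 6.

Write Q(x) = ax³ + bx² + cx + d; the 5 given values yield a linear system in the 4 coefficients.
Solving, Q(x) = -3x³ + 2x² - 3x + 4.
Then Q(6) = -590.

-590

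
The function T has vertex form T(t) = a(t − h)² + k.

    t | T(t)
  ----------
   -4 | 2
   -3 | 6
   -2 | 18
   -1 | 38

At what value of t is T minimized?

-4

First differences 4, 12, 20; second difference 8 = 2a, so a = 4.
Expanding, the t-coefficient is −2ah = -8h; matching it to the data gives h = -4, and then k = 2.
So T(t) = 4(t + 4)² + 2.
Hence h = -4.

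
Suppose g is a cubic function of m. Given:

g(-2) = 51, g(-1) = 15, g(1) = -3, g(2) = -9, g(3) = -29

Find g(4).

Write g(m) = am³ + bm² + cm + d; the 5 given values yield a linear system in the 4 coefficients.
Solving, g(m) = -2m³ + 5m² - 7m + 1.
Then g(4) = -75.

-75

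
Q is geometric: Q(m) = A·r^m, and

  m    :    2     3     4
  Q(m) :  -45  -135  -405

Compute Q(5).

-1215

Consecutive ratio: -135/(-45) = 3, and -405/(-135) = 3, so r = 3.
Then A·3^2 = -45 gives A = -5, and Q(m) = -5·3^m.
Q(5) = -5·3^5 = -1215.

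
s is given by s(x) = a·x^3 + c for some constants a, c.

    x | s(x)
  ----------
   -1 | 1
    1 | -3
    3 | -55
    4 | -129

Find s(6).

-433

From s(-1) = 1 and s(1) = -3: -1a + c = 1 and 1a + c = -3.
Subtracting: 2a = -4, so a = -2; then c = 1 − (-2)·(-1) = -1.
So s(x) = -2x³ − 1, and s(6) = -433.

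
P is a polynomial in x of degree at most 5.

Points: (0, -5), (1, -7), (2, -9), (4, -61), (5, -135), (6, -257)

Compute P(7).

Write P(x) = ax^5 + bx^4 + cx³ + dx² + ex + p; the 6 given values yield a linear system in the 6 coefficients.
Solving, the top 2 coefficients vanish, and P(x) = -2x³ + 6x² - 6x - 5.
Then P(7) = -439.

-439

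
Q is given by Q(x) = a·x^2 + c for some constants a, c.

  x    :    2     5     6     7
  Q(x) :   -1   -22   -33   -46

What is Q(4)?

From Q(2) = -1 and Q(5) = -22: 4a + c = -1 and 25a + c = -22.
Subtracting: 21a = -21, so a = -1; then c = -1 − (-1)·4 = 3.
So Q(x) = -1x² + 3, and Q(4) = -13.

-13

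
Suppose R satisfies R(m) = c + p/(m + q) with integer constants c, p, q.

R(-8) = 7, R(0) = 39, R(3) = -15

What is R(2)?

-33

(R(m) − c)(m + q) = p for each data point; the three points give a linear system in c and q, then p follows.
Solving: c = 3, q = -1, p = -36, so R(m) = 3 − 36/(m − 1).
Then R(2) = 3 − 36/1 = -33.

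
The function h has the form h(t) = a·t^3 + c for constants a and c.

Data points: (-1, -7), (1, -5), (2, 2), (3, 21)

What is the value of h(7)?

From h(-1) = -7 and h(1) = -5: -1a + c = -7 and 1a + c = -5.
Subtracting: 2a = 2, so a = 1; then c = -7 − 1·(-1) = -6.
So h(t) = 1t³ − 6, and h(7) = 337.

337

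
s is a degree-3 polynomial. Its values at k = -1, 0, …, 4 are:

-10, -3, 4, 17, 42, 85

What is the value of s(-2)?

-23

First differences: 7, 7, 13, 25, 43. Second differences: 0, 6, 12, 18. Third differences: 6, 6, 6.
Level-3 differences are constant, so s has degree 3.
Fitting a degree-3 polynomial gives s(k) = k³ + 6k - 3.
Then s(-2) = -23.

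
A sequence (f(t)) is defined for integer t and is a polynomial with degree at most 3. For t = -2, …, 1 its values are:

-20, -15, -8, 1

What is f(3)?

Write f(t) = at³ + bt² + ct + d; the 4 given values yield a linear system in the 4 coefficients.
Solving, the leading coefficient vanishes, and f(t) = t² + 8t - 8.
Then f(3) = 25.

25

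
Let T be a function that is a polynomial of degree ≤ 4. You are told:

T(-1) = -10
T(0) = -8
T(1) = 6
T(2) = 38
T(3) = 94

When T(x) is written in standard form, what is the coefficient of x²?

6

First differences: 2, 14, 32, 56. Second differences: 12, 18, 24. Third differences: 6, 6.
Level-3 differences are constant, so T has degree 3.
Fitting a degree-3 polynomial gives T(x) = x³ + 6x² + 7x - 8.
The coefficient of x² is 6.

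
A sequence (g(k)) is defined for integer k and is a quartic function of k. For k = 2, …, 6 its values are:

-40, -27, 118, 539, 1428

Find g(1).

-17

Write g(k) = ak^4 + bk³ + ck² + dk + e; the 5 given values yield a linear system in the 5 coefficients.
Solving, g(k) = 2k^4 - 4k³ - 8k² - k - 6.
Then g(1) = -17.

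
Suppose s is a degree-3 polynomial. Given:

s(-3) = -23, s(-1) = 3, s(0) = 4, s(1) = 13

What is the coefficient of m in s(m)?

Write s(m) = am³ + bm² + cm + d; the 4 given values yield a linear system in the 4 coefficients.
Solving, s(m) = 2m³ + 4m² + 3m + 4.
The coefficient of m is 3.

3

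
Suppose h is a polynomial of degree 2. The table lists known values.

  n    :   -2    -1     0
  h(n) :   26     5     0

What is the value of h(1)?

Write h(n) = an² + bn + c; the 3 given values yield a linear system in the 3 coefficients.
Solving, h(n) = 8n² + 3n.
Then h(1) = 11.

11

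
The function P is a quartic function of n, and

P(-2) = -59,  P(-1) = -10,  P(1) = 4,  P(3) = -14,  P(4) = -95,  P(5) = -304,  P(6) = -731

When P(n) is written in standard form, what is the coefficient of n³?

3

Write P(n) = an^4 + bn³ + cn² + dn + e; the 7 given values yield a linear system in the 5 coefficients.
Solving, P(n) = -n^4 + 3n³ - 3n² + 4n + 1.
The coefficient of n³ is 3.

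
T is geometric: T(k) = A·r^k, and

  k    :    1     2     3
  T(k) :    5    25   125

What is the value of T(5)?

Consecutive ratio: 25/5 = 5, and 125/25 = 5, so r = 5.
Then A·5^1 = 5 gives A = 1, and T(k) = 1·5^k.
T(5) = 1·5^5 = 3125.

3125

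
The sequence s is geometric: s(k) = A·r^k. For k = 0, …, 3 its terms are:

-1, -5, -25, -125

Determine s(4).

Consecutive ratio: -5/(-1) = 5, and -25/(-5) = 5, so r = 5.
Then A·5^0 = -1 gives A = -1, and s(k) = -1·5^k.
s(4) = -1·5^4 = -625.

-625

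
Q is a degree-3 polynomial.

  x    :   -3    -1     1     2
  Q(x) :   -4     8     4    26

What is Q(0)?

2

Write Q(x) = ax³ + bx² + cx + d; the 4 given values yield a linear system in the 4 coefficients.
Solving, Q(x) = 2x³ + 4x² - 4x + 2.
Then Q(0) = 2.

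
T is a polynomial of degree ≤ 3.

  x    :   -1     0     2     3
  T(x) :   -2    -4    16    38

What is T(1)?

Write T(x) = ax³ + bx² + cx + d; the 4 given values yield a linear system in the 4 coefficients.
Solving, the leading coefficient vanishes, and T(x) = 4x² + 2x - 4.
Then T(1) = 2.

2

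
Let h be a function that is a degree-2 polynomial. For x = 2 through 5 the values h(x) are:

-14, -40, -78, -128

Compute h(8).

Write h(x) = ax² + bx + c; the 4 given values yield a linear system in the 3 coefficients.
Solving, h(x) = -6x² + 4x + 2.
Then h(8) = -350.

-350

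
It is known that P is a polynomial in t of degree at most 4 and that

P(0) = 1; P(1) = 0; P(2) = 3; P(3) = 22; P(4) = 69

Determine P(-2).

First differences: -1, 3, 19, 47. Second differences: 4, 16, 28. Third differences: 12, 12.
Level-3 differences are constant, so P has degree 3.
Fitting a degree-3 polynomial gives P(t) = 2t³ - 4t² + t + 1.
Then P(-2) = -33.

-33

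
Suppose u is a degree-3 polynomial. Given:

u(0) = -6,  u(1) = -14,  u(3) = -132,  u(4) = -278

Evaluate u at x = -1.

-8

Write u(x) = ax³ + bx² + cx + d; the 4 given values yield a linear system in the 4 coefficients.
Solving, u(x) = -3x³ - 5x² - 6.
Then u(-1) = -8.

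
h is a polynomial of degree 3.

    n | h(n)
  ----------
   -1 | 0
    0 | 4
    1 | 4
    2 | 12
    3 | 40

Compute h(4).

100

First differences: 4, 0, 8, 28. Second differences: -4, 8, 20. Third differences: 12, 12.
Level-3 differences are constant, so h has degree 3.
Fitting a degree-3 polynomial gives h(n) = 2n³ - 2n² + 4.
Then h(4) = 100.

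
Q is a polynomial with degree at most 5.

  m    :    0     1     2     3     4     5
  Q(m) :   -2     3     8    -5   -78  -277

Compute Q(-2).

Write Q(m) = am^5 + bm^4 + cm³ + dm² + em + p; the 6 given values yield a linear system in the 6 coefficients.
Solving, the leading coefficient vanishes, and Q(m) = -m^4 + 3m³ - 2m² + 5m - 2.
Then Q(-2) = -60.

-60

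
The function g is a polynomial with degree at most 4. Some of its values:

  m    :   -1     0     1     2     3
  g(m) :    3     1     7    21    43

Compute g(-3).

First differences: -2, 6, 14, 22. Second differences: 8, 8, 8.
Level-2 differences are constant, so g has degree 2.
Fitting a degree-2 polynomial gives g(m) = 4m² + 2m + 1.
Then g(-3) = 31.

31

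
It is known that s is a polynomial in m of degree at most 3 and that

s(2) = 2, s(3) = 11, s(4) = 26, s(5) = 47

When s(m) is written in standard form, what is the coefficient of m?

Write s(m) = am³ + bm² + cm + d; the 4 given values yield a linear system in the 4 coefficients.
Solving, the leading coefficient vanishes, and s(m) = 3m² - 6m + 2.
The coefficient of m is -6.

-6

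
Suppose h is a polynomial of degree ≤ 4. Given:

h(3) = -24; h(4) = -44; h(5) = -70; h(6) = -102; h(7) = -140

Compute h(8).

-184

Write h(x) = ax^4 + bx³ + cx² + dx + e; the 5 given values yield a linear system in the 5 coefficients.
Solving, the top 2 coefficients vanish, and h(x) = -3x² + x.
Then h(8) = -184.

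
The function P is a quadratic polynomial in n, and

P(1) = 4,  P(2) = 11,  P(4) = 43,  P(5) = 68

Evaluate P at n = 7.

Write P(n) = an² + bn + c; the 4 given values yield a linear system in the 3 coefficients.
Solving, P(n) = 3n² - 2n + 3.
Then P(7) = 136.

136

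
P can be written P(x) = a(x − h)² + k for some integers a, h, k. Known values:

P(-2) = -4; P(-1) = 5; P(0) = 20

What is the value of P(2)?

68

First differences 9, 15; second difference 6 = 2a, so a = 3.
Expanding, the x-coefficient is −2ah = -6h; matching it to the data gives h = -3, and then k = -7.
So P(x) = 3(x + 3)² − 7.
P(2) = 3·5² − 7 = 68.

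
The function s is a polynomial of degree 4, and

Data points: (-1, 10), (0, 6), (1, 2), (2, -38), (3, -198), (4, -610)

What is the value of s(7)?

-5398

First differences: -4, -4, -40, -160, -412. Second differences: 0, -36, -120, -252. Third differences: -36, -84, -132. Fourth differences: -48, -48.
Level-4 differences are constant, so s has degree 4.
Fitting a degree-4 polynomial gives s(n) = -2n^4 - 2n³ + 2n² - 2n + 6.
Then s(7) = -5398.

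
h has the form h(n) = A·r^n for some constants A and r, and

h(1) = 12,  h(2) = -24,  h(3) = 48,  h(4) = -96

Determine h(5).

Consecutive ratio: -24/12 = -2, and 48/(-24) = -2, so r = -2.
Then A·(-2)^1 = 12 gives A = -6, and h(n) = -6·(-2)^n.
h(5) = -6·(-2)^5 = 192.

192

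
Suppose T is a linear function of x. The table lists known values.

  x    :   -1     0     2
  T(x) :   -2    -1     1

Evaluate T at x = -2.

-3

Write T(x) = ax + b; the 3 given values yield a linear system in the 2 coefficients.
Solving, T(x) = x - 1.
Then T(-2) = -3.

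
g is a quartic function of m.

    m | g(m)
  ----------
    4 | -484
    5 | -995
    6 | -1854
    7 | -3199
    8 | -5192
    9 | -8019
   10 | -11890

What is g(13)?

-32227

First differences: -511, -859, -1345, -1993, -2827, -3871. Second differences: -348, -486, -648, -834, -1044. Third differences: -138, -162, -186, -210. Fourth differences: -24, -24, -24.
Level-4 differences are constant, so g has degree 4.
Fitting a degree-4 polynomial gives g(m) = -m^4 - m³ - 8m² - 9m.
Then g(13) = -32227.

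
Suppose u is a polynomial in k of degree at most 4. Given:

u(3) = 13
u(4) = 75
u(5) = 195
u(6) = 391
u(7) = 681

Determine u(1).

Write u(k) = ak^4 + bk³ + ck² + dk + e; the 5 given values yield a linear system in the 5 coefficients.
Solving, the leading coefficient vanishes, and u(k) = 3k³ - 7k² - 5.
Then u(1) = -9.

-9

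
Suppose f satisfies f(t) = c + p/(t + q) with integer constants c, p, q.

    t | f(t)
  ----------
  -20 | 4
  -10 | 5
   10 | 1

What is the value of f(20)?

(f(t) − c)(t + q) = p for each data point; the three points give a linear system in c and q, then p follows.
Solving: c = 3, q = 0, p = -20, so f(t) = 3 − 20/(t + 0).
Then f(20) = 3 − 20/20 = 2.

2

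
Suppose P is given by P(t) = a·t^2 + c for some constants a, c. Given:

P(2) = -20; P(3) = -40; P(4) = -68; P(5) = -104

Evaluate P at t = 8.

From P(2) = -20 and P(3) = -40: 4a + c = -20 and 9a + c = -40.
Subtracting: 5a = -20, so a = -4; then c = -20 − (-4)·4 = -4.
So P(t) = -4t² − 4, and P(8) = -260.

-260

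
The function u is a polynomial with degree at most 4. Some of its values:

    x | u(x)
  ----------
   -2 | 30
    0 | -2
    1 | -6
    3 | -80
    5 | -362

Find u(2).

-26

Write u(x) = ax^4 + bx³ + cx² + dx + e; the 5 given values yield a linear system in the 5 coefficients.
Solving, the leading coefficient vanishes, and u(x) = -3x³ + x² - 2x - 2.
Then u(2) = -26.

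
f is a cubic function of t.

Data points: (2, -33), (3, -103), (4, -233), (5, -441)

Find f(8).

Write f(t) = at³ + bt² + ct + d; the 4 given values yield a linear system in the 4 coefficients.
Solving, f(t) = -3t³ - 3t² + 2t - 1.
Then f(8) = -1713.

-1713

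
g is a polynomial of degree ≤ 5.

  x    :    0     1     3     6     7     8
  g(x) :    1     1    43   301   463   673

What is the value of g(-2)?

13

Write g(x) = ax^5 + bx^4 + cx³ + dx² + ex + p; the 6 given values yield a linear system in the 6 coefficients.
Solving, the top 2 coefficients vanish, and g(x) = x³ + 3x² - 4x + 1.
Then g(-2) = 13.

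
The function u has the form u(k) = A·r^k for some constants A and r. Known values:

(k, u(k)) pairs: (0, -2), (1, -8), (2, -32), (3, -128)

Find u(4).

-512

Consecutive ratio: -8/(-2) = 4, and -32/(-8) = 4, so r = 4.
Then A·4^0 = -2 gives A = -2, and u(k) = -2·4^k.
u(4) = -2·4^4 = -512.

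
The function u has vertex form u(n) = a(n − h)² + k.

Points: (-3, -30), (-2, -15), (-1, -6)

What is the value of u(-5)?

-78

First differences 15, 9; second difference -6 = 2a, so a = -3.
Expanding, the n-coefficient is −2ah = 6h; matching it to the data gives h = 0, and then k = -3.
So u(n) = -3(n + 0)² − 3.
u(-5) = -3·(-5)² − 3 = -78.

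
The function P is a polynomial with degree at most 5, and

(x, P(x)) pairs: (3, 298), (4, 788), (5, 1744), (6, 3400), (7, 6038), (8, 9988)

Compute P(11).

33730

First differences: 490, 956, 1656, 2638, 3950. Second differences: 466, 700, 982, 1312. Third differences: 234, 282, 330. Fourth differences: 48, 48.
Level-4 differences are constant, so P has degree 4.
Fitting a degree-4 polynomial gives P(x) = 2x^4 + 3x³ + 3x² + 8x + 4.
Then P(11) = 33730.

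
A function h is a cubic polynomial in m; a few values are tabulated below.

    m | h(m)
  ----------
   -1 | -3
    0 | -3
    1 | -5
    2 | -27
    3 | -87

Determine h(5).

-393

First differences: 0, -2, -22, -60. Second differences: -2, -20, -38. Third differences: -18, -18.
Level-3 differences are constant, so h has degree 3.
Fitting a degree-3 polynomial gives h(m) = -3m³ - m² + 2m - 3.
Then h(5) = -393.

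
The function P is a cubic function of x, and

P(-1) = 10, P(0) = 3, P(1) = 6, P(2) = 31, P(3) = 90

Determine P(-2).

15

First differences: -7, 3, 25, 59. Second differences: 10, 22, 34. Third differences: 12, 12.
Level-3 differences are constant, so P has degree 3.
Fitting a degree-3 polynomial gives P(x) = 2x³ + 5x² - 4x + 3.
Then P(-2) = 15.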